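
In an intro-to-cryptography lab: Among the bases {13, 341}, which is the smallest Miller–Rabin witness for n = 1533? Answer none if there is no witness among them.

13

n − 1 = 1532 = 2^2 · 383, so s = 2 and d = 383.
Base 13: x_0 = 13^383 mod 1533 = 1420. x_0 is neither 1 nor 1532, so continue squaring. x_1 = 1420^2 mod 1533 = 505. Reached i = s−1 = 1 without hitting −1: 13 is a Miller–Rabin witness and 1533 is composite.
Base 341: x_0 = 341^383 mod 1533 = 1025. x_0 is neither 1 nor 1532, so continue squaring. x_1 = 1025^2 mod 1533 = 520. Reached i = s−1 = 1 without hitting −1: 341 is a Miller–Rabin witness and 1533 is composite.
The smallest witness among the given bases is 13.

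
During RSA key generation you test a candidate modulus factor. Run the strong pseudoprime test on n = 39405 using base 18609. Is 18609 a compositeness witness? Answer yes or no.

n − 1 = 39404 = 2^2 · 9851, so s = 2 and d = 9851.
x_0 = 18609^9851 mod 39405 = 25044.
x_0 is neither 1 nor 39404, so continue squaring.
x_1 = 25044^2 mod 39405 = 31956.
Reached i = s−1 = 1 without hitting −1: 18609 is a Miller–Rabin witness and 39405 is composite.

yes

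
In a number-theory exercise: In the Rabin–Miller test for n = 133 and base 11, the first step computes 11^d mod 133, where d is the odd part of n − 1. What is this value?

1

n − 1 = 132 = 2^2 · 33, so s = 2 and d = 33.
11^33 mod 133 = 1.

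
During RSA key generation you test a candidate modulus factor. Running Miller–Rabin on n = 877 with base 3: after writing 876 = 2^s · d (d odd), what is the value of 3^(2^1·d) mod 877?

n − 1 = 876 = 2^2 · 219, so s = 2 and d = 219.
By repeated squaring, 3^219 ≡ 876 (mod 877).
x_0 = 876.
x_1 = 876^2 mod 877 = 1.

1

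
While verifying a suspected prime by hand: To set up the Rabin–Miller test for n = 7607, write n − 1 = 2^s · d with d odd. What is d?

Halving: 7606 → 3803; 3803 is odd.
So 7606 = 2^1 · 3803.

3803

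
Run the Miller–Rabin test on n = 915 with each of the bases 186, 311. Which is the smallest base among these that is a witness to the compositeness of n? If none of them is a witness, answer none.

n − 1 = 914 = 2^1 · 457, so s = 1 and d = 457.
Base 186: x_0 = 186^457 mod 915 = 906. x_0 ∉ {1, 914} and s = 1, so 186 is a Miller–Rabin witness and 915 is composite.
Base 311: x_0 = 311^457 mod 915 = 176. x_0 ∉ {1, 914} and s = 1, so 311 is a Miller–Rabin witness and 915 is composite.
The smallest witness among the given bases is 186.

186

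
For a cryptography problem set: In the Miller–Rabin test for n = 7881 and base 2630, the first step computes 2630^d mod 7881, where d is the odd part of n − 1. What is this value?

2657

n − 1 = 7880 = 2^3 · 985, so s = 3 and d = 985.
2630^985 mod 7881 = 2657.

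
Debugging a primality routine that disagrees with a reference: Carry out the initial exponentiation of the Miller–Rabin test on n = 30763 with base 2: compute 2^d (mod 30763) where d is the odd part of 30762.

30762

n − 1 = 30762 = 2^1 · 15381, so s = 1 and d = 15381.
2^15381 mod 30763 = 30762.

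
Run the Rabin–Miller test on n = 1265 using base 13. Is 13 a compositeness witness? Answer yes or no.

yes

n − 1 = 1264 = 2^4 · 79, so s = 4 and d = 79.
x_0 = 13^79 mod 1265 = 1227.
x_0 is neither 1 nor 1264, so continue squaring.
x_1 = 1227^2 mod 1265 = 179.
x_2 = 179^2 mod 1265 = 416.
x_3 = 416^2 mod 1265 = 1016.
Reached i = s−1 = 3 without hitting −1: 13 is a Miller–Rabin witness and 1265 is composite.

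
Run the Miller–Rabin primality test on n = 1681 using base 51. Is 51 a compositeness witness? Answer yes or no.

n − 1 = 1680 = 2^4 · 105, so s = 4 and d = 105.
x_0 = 51^105 mod 1681 = 1.
x_0 = 1, so 51 is not a witness.

no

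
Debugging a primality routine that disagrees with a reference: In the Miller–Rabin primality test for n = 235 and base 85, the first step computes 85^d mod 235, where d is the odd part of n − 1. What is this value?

60

n − 1 = 234 = 2^1 · 117, so s = 1 and d = 117.
Repeated squaring mod 235: 85^1 ≡ 85, 85^2 ≡ 175, 85^4 ≡ 75, 85^8 ≡ 220, 85^16 ≡ 225, 85^32 ≡ 100, 85^64 ≡ 130.
117 = 64 + 32 + 16 + 4 + 1, so 85^117 ≡ 130·100·225·75·85 ≡ 60 (mod 235).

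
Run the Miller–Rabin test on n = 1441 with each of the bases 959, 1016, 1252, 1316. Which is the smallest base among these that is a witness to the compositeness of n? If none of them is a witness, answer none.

1016

n − 1 = 1440 = 2^5 · 45, so s = 5 and d = 45.
Base 959: x_0 = 959^45 mod 1441 = 1440. x_0 = 1440 ≡ −1, so 959 is not a witness.
Base 1016: x_0 = 1016^45 mod 1441 = 848. x_0 is neither 1 nor 1440, so continue squaring. x_1 = 848^2 mod 1441 = 45. x_2 = 45^2 mod 1441 = 584. x_3 = 584^2 mod 1441 = 980. x_4 = 980^2 mod 1441 = 694. Reached i = s−1 = 4 without hitting −1: 1016 is a Miller–Rabin witness and 1441 is composite.
Base 1252: x_0 = 1252^45 mod 1441 = 1178. x_0 is neither 1 nor 1440, so continue squaring. x_1 = 1178^2 mod 1441 = 1. x_1 = 1 but x_0 ≠ ±1, a nontrivial square root of 1 — 1252 is a witness and 1441 is composite.
Base 1316: x_0 = 1316^45 mod 1441 = 1198. x_0 is neither 1 nor 1440, so continue squaring. x_1 = 1198^2 mod 1441 = 1409. x_2 = 1409^2 mod 1441 = 1024. x_3 = 1024^2 mod 1441 = 969. x_4 = 969^2 mod 1441 = 870. Reached i = s−1 = 4 without hitting −1: 1316 is a Miller–Rabin witness and 1441 is composite.
The smallest witness among the given bases is 1016.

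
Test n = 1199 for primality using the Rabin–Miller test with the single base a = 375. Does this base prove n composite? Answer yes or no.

n − 1 = 1198 = 2^1 · 599, so s = 1 and d = 599.
Repeated squaring mod 1199: 375^1 ≡ 375, 375^2 ≡ 342, 375^4 ≡ 661, 375^8 ≡ 485, 375^16 ≡ 221, 375^32 ≡ 881, 375^64 ≡ 408, 375^128 ≡ 1002, 375^256 ≡ 441, 375^512 ≡ 243.
599 = 512 + 64 + 16 + 4 + 2 + 1, so 375^599 ≡ 243·408·221·661·342·375 ≡ 881 (mod 1199).
x_0 = 375^599 mod 1199 = 881.
x_0 ∉ {1, 1198} and s = 1, so 375 is a Miller–Rabin witness and 1199 is composite.

yes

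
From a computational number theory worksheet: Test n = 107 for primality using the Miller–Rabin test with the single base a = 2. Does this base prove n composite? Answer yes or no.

n − 1 = 106 = 2^1 · 53, so s = 1 and d = 53.
x_0 = 2^53 mod 107 = 106.
x_0 = 106 ≡ −1, so 2 is not a witness.

no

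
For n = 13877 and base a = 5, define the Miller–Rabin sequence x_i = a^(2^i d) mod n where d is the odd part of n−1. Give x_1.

13876

n − 1 = 13876 = 2^2 · 3469, so s = 2 and d = 3469.
Repeated squaring mod 13877: 5^1 ≡ 5, 5^2 ≡ 25, 5^4 ≡ 625, 5^8 ≡ 2069, 5^16 ≡ 6645, 5^32 ≡ 13288, 5^64 ≡ 13873, 5^128 ≡ 16, 5^256 ≡ 256, 5^512 ≡ 10028, 5^1024 ≡ 8042, 5^2048 ≡ 6944.
3469 = 2048 + 1024 + 256 + 128 + 8 + 4 + 1, so 5^3469 ≡ 6944·8042·256·16·2069·625·5 ≡ 6644 (mod 13877).
x_0 = 6644.
x_1 = 6644^2 mod 13877 = 13876.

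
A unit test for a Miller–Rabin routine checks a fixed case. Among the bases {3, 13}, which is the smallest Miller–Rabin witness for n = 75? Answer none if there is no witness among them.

n − 1 = 74 = 2^1 · 37, so s = 1 and d = 37.
Base 3: x_0 = 3^37 mod 75 = 63. x_0 ∉ {1, 74} and s = 1, so 3 is a Miller–Rabin witness and 75 is composite.
Base 13: x_0 = 13^37 mod 75 = 58. x_0 ∉ {1, 74} and s = 1, so 13 is a Miller–Rabin witness and 75 is composite.
The smallest witness among the given bases is 3.

3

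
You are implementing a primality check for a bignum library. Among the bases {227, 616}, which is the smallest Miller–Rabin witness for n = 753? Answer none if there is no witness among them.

n − 1 = 752 = 2^4 · 47, so s = 4 and d = 47.
Base 227: x_0 = 227^47 mod 753 = 398. x_0 is neither 1 nor 752, so continue squaring. x_1 = 398^2 mod 753 = 274. x_2 = 274^2 mod 753 = 529. x_3 = 529^2 mod 753 = 478. Reached i = s−1 = 3 without hitting −1: 227 is a Miller–Rabin witness and 753 is composite.
Base 616: x_0 = 616^47 mod 753 = 724. x_0 is neither 1 nor 752, so continue squaring. x_1 = 724^2 mod 753 = 88. x_2 = 88^2 mod 753 = 214. x_3 = 214^2 mod 753 = 616. Reached i = s−1 = 3 without hitting −1: 616 is a Miller–Rabin witness and 753 is composite.
The smallest witness among the given bases is 227.

227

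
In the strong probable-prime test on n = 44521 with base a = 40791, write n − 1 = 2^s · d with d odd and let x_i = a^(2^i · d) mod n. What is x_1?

n − 1 = 44520 = 2^3 · 5565, so s = 3 and d = 5565.
x_0 = 40791^5565 mod 44521 = 20888.
x_1 = 20888^2 mod 44521 = 2744.

2744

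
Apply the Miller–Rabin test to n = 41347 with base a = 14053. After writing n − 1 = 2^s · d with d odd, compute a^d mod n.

15037

n − 1 = 41346 = 2^1 · 20673, so s = 1 and d = 20673.
14053^20673 mod 41347 = 15037.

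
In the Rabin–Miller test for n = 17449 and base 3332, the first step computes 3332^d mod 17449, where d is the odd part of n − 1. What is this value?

n − 1 = 17448 = 2^3 · 2181, so s = 3 and d = 2181.
Repeated squaring mod 17449: 3332^1 ≡ 3332, 3332^2 ≡ 4660, 3332^4 ≡ 9044, 3332^8 ≡ 10473, 3332^16 ≡ 16764, 3332^32 ≡ 15551, 3332^64 ≡ 7910, 3332^128 ≡ 13435, 3332^256 ≡ 6769, 3332^512 ≡ 15736, 3332^1024 ≡ 2937, 3332^2048 ≡ 6163.
2181 = 2048 + 128 + 4 + 1, so 3332^2181 ≡ 6163·13435·9044·3332 ≡ 11346 (mod 17449).

11346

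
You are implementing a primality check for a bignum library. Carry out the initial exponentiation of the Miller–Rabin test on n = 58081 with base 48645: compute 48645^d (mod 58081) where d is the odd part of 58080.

8806

n − 1 = 58080 = 2^5 · 1815, so s = 5 and d = 1815.
48645^1815 mod 58081 = 8806.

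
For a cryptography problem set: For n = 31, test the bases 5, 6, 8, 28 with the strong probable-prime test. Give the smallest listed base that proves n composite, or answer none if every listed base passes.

n − 1 = 30 = 2^1 · 15, so s = 1 and d = 15.
Base 5: x_0 = 5^15 mod 31 = 1. x_0 = 1, so 5 is not a witness.
Base 6: x_0 = 6^15 mod 31 = 30. x_0 = 30 ≡ −1, so 6 is not a witness.
Base 8: x_0 = 8^15 mod 31 = 1. x_0 = 1, so 8 is not a witness.
Base 28: x_0 = 28^15 mod 31 = 1. x_0 = 1, so 28 is not a witness.
No listed base is a witness for 31.

none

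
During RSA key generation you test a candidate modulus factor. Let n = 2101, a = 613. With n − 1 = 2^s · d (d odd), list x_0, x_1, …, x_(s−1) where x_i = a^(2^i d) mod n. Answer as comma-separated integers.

1649, 507

n − 1 = 2100 = 2^2 · 525, so s = 2 and d = 525.
x_0 = 613^525 mod 2101 = 1649.
x_1 = 1649^2 mod 2101 = 507.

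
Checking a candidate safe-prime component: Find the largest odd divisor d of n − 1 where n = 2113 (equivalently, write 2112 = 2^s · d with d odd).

Halving: 2112 → 1056 → 528 → 264 → 132 → 66 → 33; 33 is odd.
So 2112 = 2^6 · 33.

33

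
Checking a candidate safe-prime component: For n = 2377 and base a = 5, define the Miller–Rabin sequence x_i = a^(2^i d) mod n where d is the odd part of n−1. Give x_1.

1243

n − 1 = 2376 = 2^3 · 297, so s = 3 and d = 297.
x_0 = 5^297 mod 2377 = 1797.
x_1 = 1797^2 mod 2377 = 1243.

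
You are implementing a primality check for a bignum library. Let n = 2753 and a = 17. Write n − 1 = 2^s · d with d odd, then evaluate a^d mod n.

1386

n − 1 = 2752 = 2^6 · 43, so s = 6 and d = 43.
Repeated squaring mod 2753: 17^1 ≡ 17, 17^2 ≡ 289, 17^4 ≡ 931, 17^8 ≡ 2319, 17^16 ≡ 1152, 17^32 ≡ 158.
43 = 32 + 8 + 2 + 1, so 17^43 ≡ 158·2319·289·17 ≡ 1386 (mod 2753).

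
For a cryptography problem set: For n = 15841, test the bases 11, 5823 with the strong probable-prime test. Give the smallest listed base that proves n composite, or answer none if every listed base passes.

11

n − 1 = 15840 = 2^5 · 495, so s = 5 and d = 495.
Base 11: x_0 = 11^495 mod 15841 = 8989. x_0 is neither 1 nor 15840, so continue squaring. x_1 = 8989^2 mod 15841 = 13021. x_2 = 13021^2 mod 15841 = 218. x_3 = 218^2 mod 15841 = 1. x_3 = 1 but x_2 ≠ ±1, a nontrivial square root of 1 — 11 is a witness and 15841 is composite.
Base 5823: x_0 = 5823^495 mod 15841 = 5424. x_0 is neither 1 nor 15840, so continue squaring. x_1 = 5424^2 mod 15841 = 3039. x_2 = 3039^2 mod 15841 = 218. x_3 = 218^2 mod 15841 = 1. x_3 = 1 but x_2 ≠ ±1, a nontrivial square root of 1 — 5823 is a witness and 15841 is composite.
The smallest witness among the given bases is 11.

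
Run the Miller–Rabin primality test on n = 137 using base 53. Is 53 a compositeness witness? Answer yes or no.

n − 1 = 136 = 2^3 · 17, so s = 3 and d = 17.
x_0 = 53^17 mod 137 = 96.
x_0 is neither 1 nor 136, so continue squaring.
x_1 = 96^2 mod 137 = 37.
x_2 = 37^2 mod 137 = 136.
x_2 ≡ −1, so 53 is not a witness.

no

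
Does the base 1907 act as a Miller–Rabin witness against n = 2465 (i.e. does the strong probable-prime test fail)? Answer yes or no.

n − 1 = 2464 = 2^5 · 77, so s = 5 and d = 77.
By repeated squaring, 1907^77 ≡ 1797 (mod 2465).
x_0 = 1907^77 mod 2465 = 1797.
x_0 is neither 1 nor 2464, so continue squaring.
x_1 = 1797^2 mod 2465 = 59.
x_2 = 59^2 mod 2465 = 1016.
x_3 = 1016^2 mod 2465 = 1886.
x_4 = 1886^2 mod 2465 = 1.
x_4 = 1 but x_3 ≠ ±1, a nontrivial square root of 1 — 1907 is a witness and 2465 is composite.

yes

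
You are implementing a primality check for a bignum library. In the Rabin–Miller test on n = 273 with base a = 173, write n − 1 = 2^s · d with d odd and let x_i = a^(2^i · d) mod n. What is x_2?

n − 1 = 272 = 2^4 · 17, so s = 4 and d = 17.
x_0 = 173^17 mod 273 = 101.
x_1 = 101^2 mod 273 = 100.
x_2 = 100^2 mod 273 = 172.

172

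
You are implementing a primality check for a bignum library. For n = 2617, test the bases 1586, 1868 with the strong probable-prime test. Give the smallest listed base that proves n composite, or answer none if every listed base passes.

none

n − 1 = 2616 = 2^3 · 327, so s = 3 and d = 327.
Base 1586: x_0 = 1586^327 mod 2617 = 2518. x_0 is neither 1 nor 2616, so continue squaring. x_1 = 2518^2 mod 2617 = 1950. x_2 = 1950^2 mod 2617 = 2616. x_2 ≡ −1, so 1586 is not a witness.
Base 1868: x_0 = 1868^327 mod 2617 = 2518. x_0 is neither 1 nor 2616, so continue squaring. x_1 = 2518^2 mod 2617 = 1950. x_2 = 1950^2 mod 2617 = 2616. x_2 ≡ −1, so 1868 is not a witness.
No listed base is a witness for 2617.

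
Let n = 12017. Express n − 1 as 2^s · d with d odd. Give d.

751

Halving: 12016 → 6008 → 3004 → 1502 → 751; 751 is odd.
So 12016 = 2^4 · 751.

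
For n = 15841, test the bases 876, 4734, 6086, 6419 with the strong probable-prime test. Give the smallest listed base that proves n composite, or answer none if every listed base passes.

876

n − 1 = 15840 = 2^5 · 495, so s = 5 and d = 495.
Base 876: x_0 = 876^495 mod 15841 = 8030. x_0 is neither 1 nor 15840, so continue squaring. x_1 = 8030^2 mod 15841 = 8030. x_2 = 8030^2 mod 15841 = 8030. x_3 = 8030^2 mod 15841 = 8030. x_4 = 8030^2 mod 15841 = 8030. Reached i = s−1 = 4 without hitting −1: 876 is a Miller–Rabin witness and 15841 is composite.
Base 4734: x_0 = 4734^495 mod 15841 = 11159. x_0 is neither 1 nor 15840, so continue squaring. x_1 = 11159^2 mod 15841 = 13021. x_2 = 13021^2 mod 15841 = 218. x_3 = 218^2 mod 15841 = 1. x_3 = 1 but x_2 ≠ ±1, a nontrivial square root of 1 — 4734 is a witness and 15841 is composite.
Base 6086: x_0 = 6086^495 mod 15841 = 776. x_0 is neither 1 nor 15840, so continue squaring. x_1 = 776^2 mod 15841 = 218. x_2 = 218^2 mod 15841 = 1. x_2 = 1 but x_1 ≠ ±1, a nontrivial square root of 1 — 6086 is a witness and 15841 is composite.
Base 6419: x_0 = 6419^495 mod 15841 = 1365. x_0 is neither 1 nor 15840, so continue squaring. x_1 = 1365^2 mod 15841 = 9828. x_2 = 9828^2 mod 15841 = 7007. x_3 = 7007^2 mod 15841 = 6790. x_4 = 6790^2 mod 15841 = 6790. Reached i = s−1 = 4 without hitting −1: 6419 is a Miller–Rabin witness and 15841 is composite.
The smallest witness among the given bases is 876.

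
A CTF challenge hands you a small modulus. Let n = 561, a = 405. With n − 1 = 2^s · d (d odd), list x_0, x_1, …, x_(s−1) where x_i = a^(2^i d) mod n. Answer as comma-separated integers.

177, 474, 276, 441

n − 1 = 560 = 2^4 · 35, so s = 4 and d = 35.
x_0 = 405^35 mod 561 = 177.
x_1 = 177^2 mod 561 = 474.
x_2 = 474^2 mod 561 = 276.
x_3 = 276^2 mod 561 = 441.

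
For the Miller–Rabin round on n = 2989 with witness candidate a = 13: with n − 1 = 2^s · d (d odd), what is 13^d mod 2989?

1343

n − 1 = 2988 = 2^2 · 747, so s = 2 and d = 747.
13^747 mod 2989 = 1343.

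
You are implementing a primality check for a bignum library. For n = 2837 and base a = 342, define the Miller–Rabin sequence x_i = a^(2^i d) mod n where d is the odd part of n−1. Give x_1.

n − 1 = 2836 = 2^2 · 709, so s = 2 and d = 709.
By repeated squaring, 342^709 ≡ 416 (mod 2837).
x_0 = 416.
x_1 = 416^2 mod 2837 = 2836.

2836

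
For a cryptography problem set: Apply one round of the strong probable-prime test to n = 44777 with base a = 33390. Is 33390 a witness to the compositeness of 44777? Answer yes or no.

no

n − 1 = 44776 = 2^3 · 5597, so s = 3 and d = 5597.
Repeated squaring mod 44777: 33390^1 ≡ 33390, 33390^2 ≡ 34354, 33390^4 ≡ 9927, 33390^8 ≡ 35929, 33390^16 ≡ 16908, 33390^32 ≡ 24096, 33390^64 ≡ 38634, 33390^128 ≡ 34215, 33390^256 ≡ 16337, 33390^512 ≡ 26649, 33390^1024 ≡ 5981, 33390^2048 ≡ 40315, 33390^4096 ≡ 28456.
5597 = 4096 + 1024 + 256 + 128 + 64 + 16 + 8 + 4 + 1, so 33390^5597 ≡ 28456·5981·16337·34215·38634·16908·35929·9927·33390 ≡ 31027 (mod 44777).
x_0 = 33390^5597 mod 44777 = 31027.
x_0 is neither 1 nor 44776, so continue squaring.
x_1 = 31027^2 mod 44777 = 14006.
x_2 = 14006^2 mod 44777 = 44776.
x_2 ≡ −1, so 33390 is not a witness.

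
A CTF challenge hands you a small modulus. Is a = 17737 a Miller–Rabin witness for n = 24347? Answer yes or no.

n − 1 = 24346 = 2^1 · 12173, so s = 1 and d = 12173.
x_0 = 17737^12173 mod 24347 = 165.
x_0 ∉ {1, 24346} and s = 1, so 17737 is a Miller–Rabin witness and 24347 is composite.

yes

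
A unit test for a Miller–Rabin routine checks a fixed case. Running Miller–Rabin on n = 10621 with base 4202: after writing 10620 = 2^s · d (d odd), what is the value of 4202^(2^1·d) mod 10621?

n − 1 = 10620 = 2^2 · 2655, so s = 2 and d = 2655.
x_0 = 4202^2655 mod 10621 = 4863.
x_1 = 4863^2 mod 10621 = 6423.

6423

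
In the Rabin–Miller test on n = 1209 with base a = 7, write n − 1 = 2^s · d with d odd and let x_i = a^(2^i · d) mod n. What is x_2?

1192

n − 1 = 1208 = 2^3 · 151, so s = 3 and d = 151.
x_0 = 7^151 mod 1209 = 565.
x_1 = 565^2 mod 1209 = 49.
x_2 = 49^2 mod 1209 = 1192.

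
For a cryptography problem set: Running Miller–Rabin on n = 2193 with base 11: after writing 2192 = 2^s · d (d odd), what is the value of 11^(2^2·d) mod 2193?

1024

n − 1 = 2192 = 2^4 · 137, so s = 4 and d = 137.
x_0 = 11^137 mod 2193 = 1655.
x_1 = 1655^2 mod 2193 = 2161.
x_2 = 2161^2 mod 2193 = 1024.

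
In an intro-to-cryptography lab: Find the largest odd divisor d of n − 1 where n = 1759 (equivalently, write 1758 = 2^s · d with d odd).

879

Halving: 1758 → 879; 879 is odd.
So 1758 = 2^1 · 879.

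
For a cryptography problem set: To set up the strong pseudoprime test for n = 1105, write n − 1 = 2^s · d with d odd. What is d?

69

Halving: 1104 → 552 → 276 → 138 → 69; 69 is odd.
So 1104 = 2^4 · 69.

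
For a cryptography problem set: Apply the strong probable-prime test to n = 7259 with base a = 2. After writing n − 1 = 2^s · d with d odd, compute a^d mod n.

n − 1 = 7258 = 2^1 · 3629, so s = 1 and d = 3629.
Repeated squaring mod 7259: 2^1 ≡ 2, 2^2 ≡ 4, 2^4 ≡ 16, 2^8 ≡ 256, 2^16 ≡ 205, 2^32 ≡ 5730, 2^64 ≡ 443, 2^128 ≡ 256, 2^256 ≡ 205, 2^512 ≡ 5730, 2^1024 ≡ 443, 2^2048 ≡ 256.
3629 = 2048 + 1024 + 512 + 32 + 8 + 4 + 1, so 2^3629 ≡ 256·443·5730·5730·256·16·2 ≡ 2531 (mod 7259).

2531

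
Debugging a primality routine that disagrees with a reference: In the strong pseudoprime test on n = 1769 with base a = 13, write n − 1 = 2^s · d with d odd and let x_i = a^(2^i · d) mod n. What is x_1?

74

n − 1 = 1768 = 2^3 · 221, so s = 3 and d = 221.
x_0 = 13^221 mod 1769 = 352.
x_1 = 352^2 mod 1769 = 74.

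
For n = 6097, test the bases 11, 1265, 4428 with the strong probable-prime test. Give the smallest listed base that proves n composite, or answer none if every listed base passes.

n − 1 = 6096 = 2^4 · 381, so s = 4 and d = 381.
Base 11: x_0 = 11^381 mod 6097 = 5832. x_0 is neither 1 nor 6096, so continue squaring. x_1 = 5832^2 mod 6097 = 3158. x_2 = 3158^2 mod 6097 = 4369. x_3 = 4369^2 mod 6097 = 4551. Reached i = s−1 = 3 without hitting −1: 11 is a Miller–Rabin witness and 6097 is composite.
Base 1265: x_0 = 1265^381 mod 6097 = 2092. x_0 is neither 1 nor 6096, so continue squaring. x_1 = 2092^2 mod 6097 = 4915. x_2 = 4915^2 mod 6097 = 911. x_3 = 911^2 mod 6097 = 729. Reached i = s−1 = 3 without hitting −1: 1265 is a Miller–Rabin witness and 6097 is composite.
Base 4428: x_0 = 4428^381 mod 6097 = 5650. x_0 is neither 1 nor 6096, so continue squaring. x_1 = 5650^2 mod 6097 = 4705. x_2 = 4705^2 mod 6097 = 4915. x_3 = 4915^2 mod 6097 = 911. Reached i = s−1 = 3 without hitting −1: 4428 is a Miller–Rabin witness and 6097 is composite.
The smallest witness among the given bases is 11.

11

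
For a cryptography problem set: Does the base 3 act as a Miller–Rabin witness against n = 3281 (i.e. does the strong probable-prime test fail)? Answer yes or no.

n − 1 = 3280 = 2^4 · 205, so s = 4 and d = 205.
x_0 = 3^205 mod 3281 = 3038.
x_0 is neither 1 nor 3280, so continue squaring.
x_1 = 3038^2 mod 3281 = 3272.
x_2 = 3272^2 mod 3281 = 81.
x_3 = 81^2 mod 3281 = 3280.
x_3 ≡ −1, so 3 is not a witness.

no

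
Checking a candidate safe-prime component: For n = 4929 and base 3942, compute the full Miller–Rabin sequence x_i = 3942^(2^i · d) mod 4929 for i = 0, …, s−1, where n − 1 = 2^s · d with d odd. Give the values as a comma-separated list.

n − 1 = 4928 = 2^6 · 77, so s = 6 and d = 77.
x_0 = 3942^77 mod 4929 = 4179.
x_1 = 4179^2 mod 4929 = 594.
x_2 = 594^2 mod 4929 = 2877.
x_3 = 2877^2 mod 4929 = 1338.
x_4 = 1338^2 mod 4929 = 1017.
x_5 = 1017^2 mod 4929 = 4128.

4179, 594, 2877, 1338, 1017, 4128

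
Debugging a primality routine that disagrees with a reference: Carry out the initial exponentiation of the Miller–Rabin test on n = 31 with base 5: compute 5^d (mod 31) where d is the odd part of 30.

n − 1 = 30 = 2^1 · 15, so s = 1 and d = 15.
5^15 mod 31 = 1.

1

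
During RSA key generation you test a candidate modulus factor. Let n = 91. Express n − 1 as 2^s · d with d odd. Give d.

45

Halving: 90 → 45; 45 is odd.
So 90 = 2^1 · 45.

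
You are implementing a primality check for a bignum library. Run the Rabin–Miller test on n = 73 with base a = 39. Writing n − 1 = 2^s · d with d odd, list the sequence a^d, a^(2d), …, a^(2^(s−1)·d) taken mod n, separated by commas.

10, 27, 72

n − 1 = 72 = 2^3 · 9, so s = 3 and d = 9.
x_0 = 39^9 mod 73 = 10.
x_1 = 10^2 mod 73 = 27.
x_2 = 27^2 mod 73 = 72.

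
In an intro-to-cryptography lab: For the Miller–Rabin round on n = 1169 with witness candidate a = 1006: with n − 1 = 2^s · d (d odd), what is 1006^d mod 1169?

943

n − 1 = 1168 = 2^4 · 73, so s = 4 and d = 73.
Repeated squaring mod 1169: 1006^1 ≡ 1006, 1006^2 ≡ 851, 1006^4 ≡ 590, 1006^8 ≡ 907, 1006^16 ≡ 842, 1006^32 ≡ 550, 1006^64 ≡ 898.
73 = 64 + 8 + 1, so 1006^73 ≡ 898·907·1006 ≡ 943 (mod 1169).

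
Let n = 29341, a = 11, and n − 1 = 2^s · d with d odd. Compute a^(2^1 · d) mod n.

n − 1 = 29340 = 2^2 · 7335, so s = 2 and d = 7335.
x_0 = 11^7335 mod 29341 = 1331.
x_1 = 1331^2 mod 29341 = 11101.

11101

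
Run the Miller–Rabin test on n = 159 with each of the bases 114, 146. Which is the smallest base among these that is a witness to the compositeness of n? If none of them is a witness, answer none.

114

n − 1 = 158 = 2^1 · 79, so s = 1 and d = 79.
Base 114: x_0 = 114^79 mod 159 = 45. x_0 ∉ {1, 158} and s = 1, so 114 is a Miller–Rabin witness and 159 is composite.
Base 146: x_0 = 146^79 mod 159 = 146. x_0 ∉ {1, 158} and s = 1, so 146 is a Miller–Rabin witness and 159 is composite.
The smallest witness among the given bases is 114.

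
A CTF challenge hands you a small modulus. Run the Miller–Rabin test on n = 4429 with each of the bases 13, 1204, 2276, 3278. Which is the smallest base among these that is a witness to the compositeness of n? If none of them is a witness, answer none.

n − 1 = 4428 = 2^2 · 1107, so s = 2 and d = 1107.
Base 13: x_0 = 13^1107 mod 4429 = 2744. x_0 is neither 1 nor 4428, so continue squaring. x_1 = 2744^2 mod 4429 = 236. Reached i = s−1 = 1 without hitting −1: 13 is a Miller–Rabin witness and 4429 is composite.
Base 1204: x_0 = 1204^1107 mod 4429 = 645. x_0 is neither 1 nor 4428, so continue squaring. x_1 = 645^2 mod 4429 = 4128. Reached i = s−1 = 1 without hitting −1: 1204 is a Miller–Rabin witness and 4429 is composite.
Base 2276: x_0 = 2276^1107 mod 4429 = 4020. x_0 is neither 1 nor 4428, so continue squaring. x_1 = 4020^2 mod 4429 = 3408. Reached i = s−1 = 1 without hitting −1: 2276 is a Miller–Rabin witness and 4429 is composite.
Base 3278: x_0 = 3278^1107 mod 4429 = 3327. x_0 is neither 1 nor 4428, so continue squaring. x_1 = 3327^2 mod 4429 = 858. Reached i = s−1 = 1 without hitting −1: 3278 is a Miller–Rabin witness and 4429 is composite.
The smallest witness among the given bases is 13.

13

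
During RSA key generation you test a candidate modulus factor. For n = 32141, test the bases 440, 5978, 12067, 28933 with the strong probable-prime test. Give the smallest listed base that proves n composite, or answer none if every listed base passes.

none

n − 1 = 32140 = 2^2 · 8035, so s = 2 and d = 8035.
Base 440: x_0 = 440^8035 mod 32141 = 32140. x_0 = 32140 ≡ −1, so 440 is not a witness.
Base 5978: x_0 = 5978^8035 mod 32141 = 32140. x_0 = 32140 ≡ −1, so 5978 is not a witness.
Base 12067: x_0 = 12067^8035 mod 32141 = 28909. x_0 is neither 1 nor 32140, so continue squaring. x_1 = 28909^2 mod 32141 = 32140. x_1 ≡ −1, so 12067 is not a witness.
Base 28933: x_0 = 28933^8035 mod 32141 = 1. x_0 = 1, so 28933 is not a witness.
No listed base is a witness for 32141.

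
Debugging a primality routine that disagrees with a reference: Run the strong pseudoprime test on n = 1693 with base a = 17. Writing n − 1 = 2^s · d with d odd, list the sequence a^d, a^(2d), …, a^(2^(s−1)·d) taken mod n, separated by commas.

n − 1 = 1692 = 2^2 · 423, so s = 2 and d = 423.
x_0 = 17^423 mod 1693 = 92.
x_1 = 92^2 mod 1693 = 1692.

92, 1692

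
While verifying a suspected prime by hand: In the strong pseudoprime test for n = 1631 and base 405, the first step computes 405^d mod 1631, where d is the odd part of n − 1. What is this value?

n − 1 = 1630 = 2^1 · 815, so s = 1 and d = 815.
Repeated squaring mod 1631: 405^1 ≡ 405, 405^2 ≡ 925, 405^4 ≡ 981, 405^8 ≡ 71, 405^16 ≡ 148, 405^32 ≡ 701, 405^64 ≡ 470, 405^128 ≡ 715, 405^256 ≡ 722, 405^512 ≡ 995.
815 = 512 + 256 + 32 + 8 + 4 + 2 + 1, so 405^815 ≡ 995·722·701·71·981·925·405 ≡ 272 (mod 1631).

272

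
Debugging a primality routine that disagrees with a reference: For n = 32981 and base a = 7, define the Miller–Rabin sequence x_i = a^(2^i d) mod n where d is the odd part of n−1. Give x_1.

30235

n − 1 = 32980 = 2^2 · 8245, so s = 2 and d = 8245.
By repeated squaring, 7^8245 ≡ 3920 (mod 32981).
x_0 = 3920.
x_1 = 3920^2 mod 32981 = 30235.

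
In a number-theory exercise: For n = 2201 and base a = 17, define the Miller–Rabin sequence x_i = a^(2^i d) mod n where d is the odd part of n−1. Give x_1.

n − 1 = 2200 = 2^3 · 275, so s = 3 and d = 275.
x_0 = 17^275 mod 2201 = 212.
x_1 = 212^2 mod 2201 = 924.

924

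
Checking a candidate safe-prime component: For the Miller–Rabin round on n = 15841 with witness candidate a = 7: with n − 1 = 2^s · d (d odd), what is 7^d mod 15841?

n − 1 = 15840 = 2^5 · 495, so s = 5 and d = 495.
7^495 mod 15841 = 12432.

12432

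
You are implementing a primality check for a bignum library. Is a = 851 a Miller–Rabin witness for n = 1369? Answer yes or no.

yes

n − 1 = 1368 = 2^3 · 171, so s = 3 and d = 171.
x_0 = 851^171 mod 1369 = 0.
x_0 is neither 1 nor 1368, so continue squaring.
x_1 = 0^2 mod 1369 = 0.
x_2 = 0^2 mod 1369 = 0.
Reached i = s−1 = 2 without hitting −1: 851 is a Miller–Rabin witness and 1369 is composite.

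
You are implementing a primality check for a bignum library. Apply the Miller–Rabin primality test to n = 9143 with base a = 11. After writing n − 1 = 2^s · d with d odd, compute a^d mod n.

345

n − 1 = 9142 = 2^1 · 4571, so s = 1 and d = 4571.
Repeated squaring mod 9143: 11^1 ≡ 11, 11^2 ≡ 121, 11^4 ≡ 5498, 11^8 ≡ 1246, 11^16 ≡ 7349, 11^32 ≡ 100, 11^64 ≡ 857, 11^128 ≡ 3009, 11^256 ≡ 2511, 11^512 ≡ 5594, 11^1024 ≡ 5490, 11^2048 ≡ 4772, 11^4096 ≡ 5914.
4571 = 4096 + 256 + 128 + 64 + 16 + 8 + 2 + 1, so 11^4571 ≡ 5914·2511·3009·857·7349·1246·121·11 ≡ 345 (mod 9143).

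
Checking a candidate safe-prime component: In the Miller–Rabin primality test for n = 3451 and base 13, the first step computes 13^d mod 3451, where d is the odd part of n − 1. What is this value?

370

n − 1 = 3450 = 2^1 · 1725, so s = 1 and d = 1725.
13^1725 mod 3451 = 370.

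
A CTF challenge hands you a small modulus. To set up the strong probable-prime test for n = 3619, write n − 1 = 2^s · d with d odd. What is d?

Halving: 3618 → 1809; 1809 is odd.
So 3618 = 2^1 · 1809.

1809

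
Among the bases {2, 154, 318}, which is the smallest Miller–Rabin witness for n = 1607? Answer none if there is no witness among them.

n − 1 = 1606 = 2^1 · 803, so s = 1 and d = 803.
Base 2: x_0 = 2^803 mod 1607 = 1. x_0 = 1, so 2 is not a witness.
Base 154: x_0 = 154^803 mod 1607 = 1. x_0 = 1, so 154 is not a witness.
Base 318: x_0 = 318^803 mod 1607 = 1. x_0 = 1, so 318 is not a witness.
No listed base is a witness for 1607.

none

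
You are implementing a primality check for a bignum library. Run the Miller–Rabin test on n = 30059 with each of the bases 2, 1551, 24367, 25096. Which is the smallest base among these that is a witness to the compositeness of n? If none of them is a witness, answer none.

none

n − 1 = 30058 = 2^1 · 15029, so s = 1 and d = 15029.
Base 2: x_0 = 2^15029 mod 30059 = 30058. x_0 = 30058 ≡ −1, so 2 is not a witness.
Base 1551: x_0 = 1551^15029 mod 30059 = 1. x_0 = 1, so 1551 is not a witness.
Base 24367: x_0 = 24367^15029 mod 30059 = 30058. x_0 = 30058 ≡ −1, so 24367 is not a witness.
Base 25096: x_0 = 25096^15029 mod 30059 = 30058. x_0 = 30058 ≡ −1, so 25096 is not a witness.
No listed base is a witness for 30059.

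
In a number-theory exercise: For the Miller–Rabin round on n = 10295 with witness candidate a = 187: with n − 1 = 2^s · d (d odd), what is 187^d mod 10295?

n − 1 = 10294 = 2^1 · 5147, so s = 1 and d = 5147.
187^5147 mod 10295 = 2238.

2238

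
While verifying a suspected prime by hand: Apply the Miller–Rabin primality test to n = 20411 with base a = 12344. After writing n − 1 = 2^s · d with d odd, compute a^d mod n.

n − 1 = 20410 = 2^1 · 10205, so s = 1 and d = 10205.
12344^10205 mod 20411 = 20410.

20410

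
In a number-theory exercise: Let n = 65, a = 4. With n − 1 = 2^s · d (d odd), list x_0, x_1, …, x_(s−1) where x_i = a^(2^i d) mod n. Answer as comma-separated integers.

4, 16, 61, 16, 61, 16

n − 1 = 64 = 2^6 · 1, so s = 6 and d = 1.
x_0 = 4^1 mod 65 = 4.
x_1 = 4^2 mod 65 = 16.
x_2 = 16^2 mod 65 = 61.
x_3 = 61^2 mod 65 = 16.
x_4 = 16^2 mod 65 = 61.
x_5 = 61^2 mod 65 = 16.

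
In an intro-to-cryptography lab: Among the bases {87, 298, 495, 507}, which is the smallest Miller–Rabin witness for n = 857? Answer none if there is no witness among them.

n − 1 = 856 = 2^3 · 107, so s = 3 and d = 107.
Base 87: x_0 = 87^107 mod 857 = 351. x_0 is neither 1 nor 856, so continue squaring. x_1 = 351^2 mod 857 = 650. x_2 = 650^2 mod 857 = 856. x_2 ≡ −1, so 87 is not a witness.
Base 298: x_0 = 298^107 mod 857 = 650. x_0 is neither 1 nor 856, so continue squaring. x_1 = 650^2 mod 857 = 856. x_1 ≡ −1, so 298 is not a witness.
Base 495: x_0 = 495^107 mod 857 = 650. x_0 is neither 1 nor 856, so continue squaring. x_1 = 650^2 mod 857 = 856. x_1 ≡ −1, so 495 is not a witness.
Base 507: x_0 = 507^107 mod 857 = 188. x_0 is neither 1 nor 856, so continue squaring. x_1 = 188^2 mod 857 = 207. x_2 = 207^2 mod 857 = 856. x_2 ≡ −1, so 507 is not a witness.
No listed base is a witness for 857.

none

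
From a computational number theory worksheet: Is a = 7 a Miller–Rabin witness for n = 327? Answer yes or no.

n − 1 = 326 = 2^1 · 163, so s = 1 and d = 163.
Repeated squaring mod 327: 7^1 ≡ 7, 7^2 ≡ 49, 7^4 ≡ 112, 7^8 ≡ 118, 7^16 ≡ 190, 7^32 ≡ 130, 7^64 ≡ 223, 7^128 ≡ 25.
163 = 128 + 32 + 2 + 1, so 7^163 ≡ 25·130·49·7 ≡ 7 (mod 327).
x_0 = 7^163 mod 327 = 7.
x_0 ∉ {1, 326} and s = 1, so 7 is a Miller–Rabin witness and 327 is composite.

yes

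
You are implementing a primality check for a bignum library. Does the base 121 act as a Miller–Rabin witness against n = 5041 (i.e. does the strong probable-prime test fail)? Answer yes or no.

n − 1 = 5040 = 2^4 · 315, so s = 4 and d = 315.
Repeated squaring mod 5041: 121^1 ≡ 121, 121^2 ≡ 4559, 121^4 ≡ 438, 121^8 ≡ 286, 121^16 ≡ 1140, 121^32 ≡ 4063, 121^64 ≡ 3735, 121^128 ≡ 1778, 121^256 ≡ 577.
315 = 256 + 32 + 16 + 8 + 2 + 1, so 121^315 ≡ 577·4063·1140·286·4559·121 ≡ 1 (mod 5041).
x_0 = 121^315 mod 5041 = 1.
x_0 = 1, so 121 is not a witness.

no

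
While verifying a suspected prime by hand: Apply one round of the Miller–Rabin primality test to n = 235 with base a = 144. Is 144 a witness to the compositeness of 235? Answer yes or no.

yes

n − 1 = 234 = 2^1 · 117, so s = 1 and d = 117.
Repeated squaring mod 235: 144^1 ≡ 144, 144^2 ≡ 56, 144^4 ≡ 81, 144^8 ≡ 216, 144^16 ≡ 126, 144^32 ≡ 131, 144^64 ≡ 6.
117 = 64 + 32 + 16 + 4 + 1, so 144^117 ≡ 6·131·126·81·144 ≡ 9 (mod 235).
x_0 = 144^117 mod 235 = 9.
x_0 ∉ {1, 234} and s = 1, so 144 is a Miller–Rabin witness and 235 is composite.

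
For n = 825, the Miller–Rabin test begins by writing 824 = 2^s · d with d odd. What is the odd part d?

Halving: 824 → 412 → 206 → 103; 103 is odd.
So 824 = 2^3 · 103.

103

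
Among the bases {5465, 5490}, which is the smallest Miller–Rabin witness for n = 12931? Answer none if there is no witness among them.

5465

n − 1 = 12930 = 2^1 · 6465, so s = 1 and d = 6465.
Base 5465: x_0 = 5465^6465 mod 12931 = 1071. x_0 ∉ {1, 12930} and s = 1, so 5465 is a Miller–Rabin witness and 12931 is composite.
Base 5490: x_0 = 5490^6465 mod 12931 = 10832. x_0 ∉ {1, 12930} and s = 1, so 5490 is a Miller–Rabin witness and 12931 is composite.
The smallest witness among the given bases is 5465.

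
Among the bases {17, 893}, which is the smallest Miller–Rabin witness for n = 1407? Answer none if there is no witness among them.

n − 1 = 1406 = 2^1 · 703, so s = 1 and d = 703.
Base 17: x_0 = 17^703 mod 1407 = 920. x_0 ∉ {1, 1406} and s = 1, so 17 is a Miller–Rabin witness and 1407 is composite.
Base 893: x_0 = 893^703 mod 1407 = 935. x_0 ∉ {1, 1406} and s = 1, so 893 is a Miller–Rabin witness and 1407 is composite.
The smallest witness among the given bases is 17.

17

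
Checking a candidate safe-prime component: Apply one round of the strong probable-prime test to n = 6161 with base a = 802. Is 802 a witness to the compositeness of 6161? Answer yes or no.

n − 1 = 6160 = 2^4 · 385, so s = 4 and d = 385.
x_0 = 802^385 mod 6161 = 1.
x_0 = 1, so 802 is not a witness.

no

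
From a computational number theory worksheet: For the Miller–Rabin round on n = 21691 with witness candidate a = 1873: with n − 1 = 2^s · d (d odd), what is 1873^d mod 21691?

n − 1 = 21690 = 2^1 · 10845, so s = 1 and d = 10845.
1873^10845 mod 21691 = 17722.

17722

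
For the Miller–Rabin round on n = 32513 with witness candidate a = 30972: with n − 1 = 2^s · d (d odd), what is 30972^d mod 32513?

n − 1 = 32512 = 2^8 · 127, so s = 8 and d = 127.
30972^127 mod 32513 = 19078.

19078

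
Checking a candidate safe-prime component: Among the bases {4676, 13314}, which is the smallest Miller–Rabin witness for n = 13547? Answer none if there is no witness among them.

4676

n − 1 = 13546 = 2^1 · 6773, so s = 1 and d = 6773.
Base 4676: x_0 = 4676^6773 mod 13547 = 11166. x_0 ∉ {1, 13546} and s = 1, so 4676 is a Miller–Rabin witness and 13547 is composite.
Base 13314: x_0 = 13314^6773 mod 13547 = 523. x_0 ∉ {1, 13546} and s = 1, so 13314 is a Miller–Rabin witness and 13547 is composite.
The smallest witness among the given bases is 4676.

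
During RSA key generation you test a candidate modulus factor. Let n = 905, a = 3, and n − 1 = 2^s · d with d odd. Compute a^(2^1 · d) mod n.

n − 1 = 904 = 2^3 · 113, so s = 3 and d = 113.
By repeated squaring, 3^113 ≡ 148 (mod 905).
x_0 = 148.
x_1 = 148^2 mod 905 = 184.

184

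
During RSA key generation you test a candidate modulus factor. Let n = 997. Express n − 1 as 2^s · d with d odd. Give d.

249

Halving: 996 → 498 → 249; 249 is odd.
So 996 = 2^2 · 249.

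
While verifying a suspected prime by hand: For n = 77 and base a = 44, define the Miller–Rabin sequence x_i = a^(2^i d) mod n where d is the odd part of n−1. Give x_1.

11

n − 1 = 76 = 2^2 · 19, so s = 2 and d = 19.
x_0 = 44^19 mod 77 = 44.
x_1 = 44^2 mod 77 = 11.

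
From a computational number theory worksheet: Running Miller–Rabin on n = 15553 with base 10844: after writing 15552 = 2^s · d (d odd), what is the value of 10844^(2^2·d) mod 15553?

n − 1 = 15552 = 2^6 · 243, so s = 6 and d = 243.
x_0 = 10844^243 mod 15553 = 7207.
x_1 = 7207^2 mod 15553 = 9382.
x_2 = 9382^2 mod 15553 = 7497.

7497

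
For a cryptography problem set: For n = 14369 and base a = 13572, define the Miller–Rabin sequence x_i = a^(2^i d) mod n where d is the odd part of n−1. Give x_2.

n − 1 = 14368 = 2^5 · 449, so s = 5 and d = 449.
x_0 = 13572^449 mod 14369 = 11568.
x_1 = 11568^2 mod 14369 = 127.
x_2 = 127^2 mod 14369 = 1760.

1760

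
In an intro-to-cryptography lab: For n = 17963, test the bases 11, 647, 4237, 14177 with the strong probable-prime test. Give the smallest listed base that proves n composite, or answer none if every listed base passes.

11

n − 1 = 17962 = 2^1 · 8981, so s = 1 and d = 8981.
Base 11: x_0 = 11^8981 mod 17963 = 2673. x_0 ∉ {1, 17962} and s = 1, so 11 is a Miller–Rabin witness and 17963 is composite.
Base 647: x_0 = 647^8981 mod 17963 = 16619. x_0 ∉ {1, 17962} and s = 1, so 647 is a Miller–Rabin witness and 17963 is composite.
Base 4237: x_0 = 4237^8981 mod 17963 = 17822. x_0 ∉ {1, 17962} and s = 1, so 4237 is a Miller–Rabin witness and 17963 is composite.
Base 14177: x_0 = 14177^8981 mod 17963 = 4332. x_0 ∉ {1, 17962} and s = 1, so 14177 is a Miller–Rabin witness and 17963 is composite.
The smallest witness among the given bases is 11.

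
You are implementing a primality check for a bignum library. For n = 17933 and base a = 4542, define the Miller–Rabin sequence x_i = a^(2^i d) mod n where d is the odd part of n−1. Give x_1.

14473

n − 1 = 17932 = 2^2 · 4483, so s = 2 and d = 4483.
x_0 = 4542^4483 mod 17933 = 549.
x_1 = 549^2 mod 17933 = 14473.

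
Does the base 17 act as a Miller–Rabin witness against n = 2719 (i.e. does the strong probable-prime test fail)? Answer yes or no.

n − 1 = 2718 = 2^1 · 1359, so s = 1 and d = 1359.
By repeated squaring, 17^1359 ≡ 1 (mod 2719).
x_0 = 17^1359 mod 2719 = 1.
x_0 = 1, so 17 is not a witness.

no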